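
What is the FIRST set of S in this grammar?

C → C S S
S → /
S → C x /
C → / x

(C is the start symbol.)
{ '/' }

FIRST sets of the other non-terminals involved (by the same procedure, iterated to a fixed point):
  FIRST(C) = { '/' }

From S → /:
  - '/' is a terminal: add '/' and stop
From S → C x /:
  - C is a non-terminal: add FIRST(C) \ {ε} = { '/' }
    C is not nullable, so stop

Collecting: FIRST(S) = { '/' }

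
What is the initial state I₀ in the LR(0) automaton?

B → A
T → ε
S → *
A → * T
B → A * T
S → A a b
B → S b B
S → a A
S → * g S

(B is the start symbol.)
{ [A → . * T], [B → . A * T], [B → . A], [B → . S b B], [B' → . B], [S → . * g S], [S → . *], [S → . A a b], [S → . a A] }

First, augment the grammar with B' → B
I₀ = CLOSURE({ [B' → . B] }):
  [B' → . B] has the dot before B: add [B → . A], [B → . A * T], [B → . S b B]
  [B → . A] has the dot before A: add [A → . * T]
  [B → . S b B] has the dot before S: add [S → . *], [S → . A a b], [S → . a A], [S → . * g S]
No further items can be added.

I₀ = { [A → . * T], [B → . A * T], [B → . A], [B → . S b B], [B' → . B], [S → . * g S], [S → . *], [S → . A a b], [S → . a A] }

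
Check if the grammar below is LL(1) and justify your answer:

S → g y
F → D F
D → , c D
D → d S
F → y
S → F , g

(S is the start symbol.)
Yes, the grammar is LL(1).

A grammar is LL(1) if for each non-terminal N with multiple productions, the predict sets of those productions are pairwise disjoint, where PREDICT(N → α) = (FIRST(α) \ {ε}) ∪ (FOLLOW(N) if α ⇒* ε).

Relevant sets:
  FIRST(F) = { ',', 'd', 'y' }
  FIRST(D) = { ',', 'd' }

For S:
  PREDICT(S → g y) = { 'g' }
  PREDICT(S → F ',' g) = { ',', 'd', 'y' }
For F:
  PREDICT(F → D F) = { ',', 'd' }
  PREDICT(F → y) = { 'y' }
For D:
  PREDICT(D → ',' c D) = { ',' }
  PREDICT(D → d S) = { 'd' }

All predict sets are disjoint. The grammar IS LL(1).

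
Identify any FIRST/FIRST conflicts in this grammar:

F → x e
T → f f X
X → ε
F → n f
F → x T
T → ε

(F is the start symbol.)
Productions for F:
  F → x e: FIRST = { 'x' }
  F → n f: FIRST = { 'n' }
  F → x T: FIRST = { 'x' }
Productions for T:
  T → f f X: FIRST = { 'f' }
  T → ε: FIRST = { ε }
X has only one production, so no FIRST/FIRST conflict is possible there.

Conflict for F: F → x e and F → x T
  Overlap: { 'x' }

Answer: Yes. F → x e / F → x T on { 'x' }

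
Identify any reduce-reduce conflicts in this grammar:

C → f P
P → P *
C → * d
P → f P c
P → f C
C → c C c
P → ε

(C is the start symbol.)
No reduce-reduce conflicts

Augment with C' → C and build the canonical LR(0) collection (I0 = CLOSURE({[C' → . C]}), then GOTO on every symbol after a dot until no new states appear). It has 16 states:
  I0: { [C → . * d], [C → . c C c], [C → . f P], [C' → . C] }  — shift
  I1: { [C → * . d] }  — shift
  I2: { [C' → C .] }  — accept
  I3: { [C → . * d], [C → . c C c], [C → . f P], [C → c . C c] }  — shift
  I4: { [C → f . P], [P → . P *], [P → . f C], [P → . f P c], [P → .] }  — shift, reduce
  I5: { [C → f P .], [P → P . *] }  — shift, reduce
  I6: { [C → . * d], [C → . c C c], [C → . f P], [P → . P *], [P → . f C], [P → . f P c], [P → .], [P → f . C], [P → f . P c] }  — shift, reduce
  I7: { [P → f C .] }  — reduce
  I8: { [P → P . *], [P → f P . c] }  — shift
  I9: { [C → . * d], [C → . c C c], [C → . f P], [C → f . P], [P → . P *], [P → . f C], [P → . f P c], [P → .], [P → f . C], [P → f . P c] }  — shift, reduce
  I10: { [C → f P .], [P → P . *], [P → f P . c] }  — shift, reduce
  I11: { [P → P * .] }  — reduce
  I12: { [P → f P c .] }  — reduce
  I13: { [C → c C . c] }  — shift
  I14: { [C → c C c .] }  — reduce
  I15: { [C → * d .] }  — reduce

No state contains more than one complete item.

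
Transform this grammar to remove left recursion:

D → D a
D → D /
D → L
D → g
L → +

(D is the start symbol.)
D is directly left-recursive. The standard transformation for
  A → A α₁ | ... | A α_m | β₁ | ... | β_n
is
  A  → β₁ A' | ... | β_n A'
  A' → α₁ A' | ... | α_m A' | ε

D → L becomes D → L D'
D → g becomes D → g D'
D → D a becomes D' → a D'
D → D / becomes D' → / D'
Add D' → ε

Productions for other non-terminals are unchanged:
  L → +

Resulting grammar:
D → L D'
D → g D'
D' → a D'
D' → / D'
D' → ε
L → +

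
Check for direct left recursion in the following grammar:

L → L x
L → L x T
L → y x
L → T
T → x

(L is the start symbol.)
Direct left recursion occurs when N → N α for some non-terminal N (the right-hand side begins with the left-hand side itself).

L → L x: LEFT RECURSIVE (starts with L)
L → L x T: LEFT RECURSIVE (starts with L)
L → y x: starts with y
L → T: starts with T
T → x: starts with x

The grammar has direct left recursion on: L.

Answer: Yes, L is left-recursive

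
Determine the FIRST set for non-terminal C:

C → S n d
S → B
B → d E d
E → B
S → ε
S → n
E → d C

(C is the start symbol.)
FIRST sets of the other non-terminals involved (by the same procedure, iterated to a fixed point):
  FIRST(S) = { 'd', 'n', ε }

From C → S n d:
  - S is a non-terminal: add FIRST(S) \ {ε} = { 'd', 'n' }
    S is nullable, so continue to the next symbol
  - n is a terminal: add 'n' and stop

Collecting: FIRST(C) = { 'd', 'n' }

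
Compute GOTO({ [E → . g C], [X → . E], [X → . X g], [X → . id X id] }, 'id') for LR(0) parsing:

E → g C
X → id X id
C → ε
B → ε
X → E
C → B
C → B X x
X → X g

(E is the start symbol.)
{ [E → . g C], [X → . E], [X → . X g], [X → . id X id], [X → id . X id] }

GOTO(I, 'id') = CLOSURE({ [A → αX.β] : [A → α.Xβ] ∈ I, X = 'id' })

Items with dot before 'id', with the dot advanced:
  [X → . id X id] → [X → id . X id]
Closure of the advanced items:
  [X → id . X id] has the dot before X: add [X → . id X id], [X → . E], [X → . X g]
  [X → . E] has the dot before E: add [E → . g C]

GOTO = { [E → . g C], [X → . E], [X → . X g], [X → . id X id], [X → id . X id] }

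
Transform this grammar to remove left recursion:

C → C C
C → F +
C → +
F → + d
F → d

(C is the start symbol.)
C → F + C'
C → + C'
C' → C C'
C' → ε
F → + d
F → d

C is directly left-recursive. The standard transformation for
  A → A α₁ | ... | A α_m | β₁ | ... | β_n
is
  A  → β₁ A' | ... | β_n A'
  A' → α₁ A' | ... | α_m A' | ε

C → F + becomes C → F + C'
C → + becomes C → + C'
C → C C becomes C' → C C'
Add C' → ε

Productions for other non-terminals are unchanged:
  F → + d
  F → d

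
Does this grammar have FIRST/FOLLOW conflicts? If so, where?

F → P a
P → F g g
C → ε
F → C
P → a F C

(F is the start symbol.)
Nullable non-terminals: C, F.
FIRST sets used below: FIRST(P) = { 'a', 'g' }, FIRST(C) = { ε }
C has a nullable alternative but only one production, so nothing to check.

F: nullable alternative(s) F → C; FOLLOW(F) = { $, 'a', 'g' }
  F → P a: FIRST \ {ε} = { 'a', 'g' } — overlaps FOLLOW(F) on { 'a', 'g' }: CONFLICT
  F → C: FIRST \ {ε} = { } — this is the only nullable alternative, skip

P has no nullable alternative, so no FIRST/FOLLOW check is needed there.

So the grammar has 1 FIRST/FOLLOW conflict (marked CONFLICT above).

Answer: Yes. F → P a with FOLLOW(F) on { 'a', 'g' }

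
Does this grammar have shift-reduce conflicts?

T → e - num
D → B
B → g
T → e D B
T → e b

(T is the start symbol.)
No shift-reduce conflicts

A shift-reduce conflict occurs when an LR(0) state has both:
  - a complete (reduce) item [A → α .] (dot at the end), and
  - a shift item [B → β . c γ] (dot before a terminal).

Augment with T' → T and build the canonical LR(0) collection (I0 = CLOSURE({[T' → . T]}), then GOTO on every symbol after a dot until no new states appear). It has 10 states:
  I0: { [T → . e - num], [T → . e D B], [T → . e b], [T' → . T] }  — shift
  I1: { [T' → T .] }  — accept
  I2: { [B → . g], [D → . B], [T → e . - num], [T → e . D B], [T → e . b] }  — shift
  I3: { [T → e - . num] }  — shift
  I4: { [D → B .] }  — reduce
  I5: { [B → . g], [T → e D . B] }  — shift
  I6: { [T → e b .] }  — reduce
  I7: { [B → g .] }  — reduce
  I8: { [T → e D B .] }  — reduce
  I9: { [T → e - num .] }  — reduce

No state contains both a complete item and a shift item.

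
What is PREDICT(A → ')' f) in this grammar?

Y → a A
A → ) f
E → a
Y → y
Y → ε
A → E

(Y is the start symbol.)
{ ')' }

PREDICT(A → ')' f) = (FIRST(RHS) \ {ε}) ∪ (FOLLOW(A) if ε ∈ FIRST(RHS), i.e. RHS ⇒* ε)
FIRST(')' f) = { ')' }
ε ∉ FIRST(')' f), so FOLLOW(A) is not added.
PREDICT(A → ')' f) = { ')' }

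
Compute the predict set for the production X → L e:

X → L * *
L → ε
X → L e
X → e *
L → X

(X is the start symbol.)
{ '*', 'e' }

PREDICT(X → L e) = (FIRST(RHS) \ {ε}) ∪ (FOLLOW(X) if ε ∈ FIRST(RHS), i.e. RHS ⇒* ε)
FIRST(L) = { '*', 'e', ε }
FIRST(L e) = { '*', 'e' }
ε ∉ FIRST(L e), so FOLLOW(X) is not added.
PREDICT(X → L e) = { '*', 'e' }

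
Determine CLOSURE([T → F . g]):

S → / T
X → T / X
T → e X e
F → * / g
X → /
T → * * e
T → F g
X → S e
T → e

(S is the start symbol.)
{ [T → F . g] }

To compute CLOSURE, for each item [A → α.Bβ] where B is a non-terminal, add [B → .γ] for all productions B → γ; repeat for the newly added items until nothing changes.

Start with: [T → F . g]
The dot precedes the terminal g, so nothing is added.

CLOSURE = { [T → F . g] }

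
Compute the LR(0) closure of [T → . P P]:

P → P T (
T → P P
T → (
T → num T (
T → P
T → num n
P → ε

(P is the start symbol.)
To compute CLOSURE, for each item [A → α.Bβ] where B is a non-terminal, add [B → .γ] for all productions B → γ; repeat for the newly added items until nothing changes.

Start with: [T → . P P]
  [T → . P P] has the dot before P: add [P → . P T (], [P → .]
No further items can be added.

CLOSURE = { [P → . P T (], [P → .], [T → . P P] }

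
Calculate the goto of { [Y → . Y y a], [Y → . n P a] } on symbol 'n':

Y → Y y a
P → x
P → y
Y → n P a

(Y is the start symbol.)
GOTO(I, 'n') = CLOSURE({ [A → αX.β] : [A → α.Xβ] ∈ I, X = 'n' })

Items with dot before 'n', with the dot advanced:
  [Y → . n P a] → [Y → n . P a]
Closure of the advanced items:
  [Y → n . P a] has the dot before P: add [P → . x], [P → . y]

GOTO = { [P → . x], [P → . y], [Y → n . P a] }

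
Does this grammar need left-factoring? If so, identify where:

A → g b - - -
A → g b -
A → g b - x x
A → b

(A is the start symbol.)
Yes, A has productions with common prefix 'g b -'

Left-factoring is needed when two productions for the same non-terminal
share a common prefix on the right-hand side.

Productions for A:
  A → g b - - -
  A → g b -
  A → g b - x x
  A → b

Found common prefix 'g b -' in productions for A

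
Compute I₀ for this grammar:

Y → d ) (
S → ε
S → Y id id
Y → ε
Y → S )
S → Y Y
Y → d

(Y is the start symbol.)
First, augment the grammar with Y' → Y
I₀ = CLOSURE({ [Y' → . Y] }):
  [Y' → . Y] has the dot before Y: add [Y → . d ) (], [Y → .], [Y → . S )], [Y → . d]
  [Y → . S )] has the dot before S: add [S → .], [S → . Y id id], [S → . Y Y]
No further items can be added.

I₀ = { [S → . Y Y], [S → . Y id id], [S → .], [Y → . S )], [Y → . d ) (], [Y → . d], [Y → .], [Y' → . Y] }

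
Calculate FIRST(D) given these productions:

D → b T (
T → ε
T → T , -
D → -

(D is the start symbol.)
To compute FIRST(D), examine every production with D on the left-hand side, reading each right-hand side left to right until a non-nullable symbol is reached.

From D → b T (:
  - b is a terminal: add 'b' and stop
From D → -:
  - '-' is a terminal: add '-' and stop

Collecting: FIRST(D) = { '-', 'b' }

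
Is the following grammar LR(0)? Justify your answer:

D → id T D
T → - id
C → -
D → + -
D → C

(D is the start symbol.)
A grammar is LR(0) if no state in the canonical LR(0) collection has:
  - both a shift item (dot before a terminal) and a complete item (shift-reduce conflict), or
  - two or more complete items (reduce-reduce conflict; the accept item [D' → D .] counts as a complete item here).

Augment with D' → D and build the canonical LR(0) collection (I0 = CLOSURE({[D' → . D]}), then GOTO on every symbol after a dot until no new states appear). It has 11 states:
  I0: { [C → . -], [D → . + -], [D → . C], [D → . id T D], [D' → . D] }  — shift
  I1: { [D → + . -] }  — shift
  I2: { [C → - .] }  — reduce
  I3: { [D → C .] }  — reduce
  I4: { [D' → D .] }  — accept
  I5: { [D → id . T D], [T → . - id] }  — shift
  I6: { [T → - . id] }  — shift
  I7: { [C → . -], [D → . + -], [D → . C], [D → . id T D], [D → id T . D] }  — shift
  I8: { [D → id T D .] }  — reduce
  I9: { [T → - id .] }  — reduce
  I10: { [D → + - .] }  — reduce

Every state is either a pure shift/goto state or contains exactly one complete item and nothing to shift — no conflicts. The grammar is LR(0).

Answer: Yes, the grammar is LR(0)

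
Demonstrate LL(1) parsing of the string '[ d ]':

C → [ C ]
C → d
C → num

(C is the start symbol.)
LL(1) parsing maintains a stack (initially the start symbol over $) and the input. At each step: if the stack top is a terminal, match it against the current input token; if it is a non-terminal N, replace it with the RHS of M[N, lookahead] (the unique production whose predict set contains the lookahead).

Stack is shown with the top on the left.

Stack    Input    Action
------------------------
C $      [ d ] $  output C → [ C ]
[ C ] $  [ d ] $  match '['
C ] $    d ] $    output C → d
d ] $    d ] $    match 'd'
] $      ] $      match ']'
$        $        accept

The string is accepted.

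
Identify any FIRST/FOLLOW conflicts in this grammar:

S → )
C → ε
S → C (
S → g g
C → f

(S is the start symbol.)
No FIRST/FOLLOW conflicts.

Nullable non-terminals: C.

C: nullable alternative(s) C → ε; FOLLOW(C) = { '(' }
  C → ε: FIRST \ {ε} = { } — this is the only nullable alternative, skip
  C → f: FIRST \ {ε} = { 'f' } — disjoint from FOLLOW(C)

S has no nullable alternative, so no FIRST/FOLLOW check is needed there.

No FIRST/FOLLOW conflicts found.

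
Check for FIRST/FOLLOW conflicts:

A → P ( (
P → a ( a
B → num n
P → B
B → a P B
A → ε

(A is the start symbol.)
No FIRST/FOLLOW conflicts.

A FIRST/FOLLOW conflict occurs when a non-terminal N has a nullable alternative N → β (β ⇒* ε) and another alternative N → α with FIRST(α) ∩ FOLLOW(N) ≠ ∅: on such a lookahead the parser cannot decide between expanding α and letting N vanish via β.

Nullable non-terminals: A.
FIRST sets used below: FIRST(P) = { 'a', 'num' }

A: nullable alternative(s) A → ε; FOLLOW(A) = { $ }
  A → P ( (: FIRST \ {ε} = { 'a', 'num' } — disjoint from FOLLOW(A)
  A → ε: FIRST \ {ε} = { } — this is the only nullable alternative, skip

B, P have no nullable alternative, so no FIRST/FOLLOW check is needed there.

No FIRST/FOLLOW conflicts found.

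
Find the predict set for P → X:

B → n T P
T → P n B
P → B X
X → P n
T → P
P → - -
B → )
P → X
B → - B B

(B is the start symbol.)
{ ')', '-', 'n' }

PREDICT(P → X) = (FIRST(RHS) \ {ε}) ∪ (FOLLOW(P) if ε ∈ FIRST(RHS), i.e. RHS ⇒* ε)
FIRST(X) = { ')', '-', 'n' }
FIRST(X) = { ')', '-', 'n' }
ε ∉ FIRST(X), so FOLLOW(P) is not added.
PREDICT(P → X) = { ')', '-', 'n' }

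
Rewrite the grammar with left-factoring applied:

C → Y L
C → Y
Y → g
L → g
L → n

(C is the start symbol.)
C → Y C'
C' → L
C' → ε
Y → g
L → g
L → n

Left-factoring transforms A → αβ₁ | αβ₂ into A → αA' and A' → β₁ | β₂
(α is the longest common prefix among the alternatives). Repeat until
no nonterminal has two alternatives with a common prefix.

Round 1: C has alternatives sharing prefix 'Y'. Introduce C': C → Y C'
  Add: C' → L
  Add: C' → ε

No remaining common prefixes — done.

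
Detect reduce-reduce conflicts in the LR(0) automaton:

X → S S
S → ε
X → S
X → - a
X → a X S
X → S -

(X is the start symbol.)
A reduce-reduce conflict occurs when an LR(0) state has two complete items [A → α .] and [B → β .] — both call for a reduction, and with no lookahead the parser cannot choose between them.

Augment with X' → X and build the canonical LR(0) collection (I0 = CLOSURE({[X' → . X]}), then GOTO on every symbol after a dot until no new states appear). It has 10 states:
  I0: { [S → .], [X → . - a], [X → . S -], [X → . S S], [X → . S], [X → . a X S], [X' → . X] }  — shift, reduce
  I1: { [X → - . a] }  — shift
  I2: { [S → .], [X → S . -], [X → S . S], [X → S .] }  — shift, 2 reduces
  I3: { [X' → X .] }  — accept
  I4: { [S → .], [X → . - a], [X → . S -], [X → . S S], [X → . S], [X → . a X S], [X → a . X S] }  — shift, reduce
  I5: { [S → .], [X → a X . S] }  — reduce
  I6: { [X → a X S .] }  — reduce
  I7: { [X → S - .] }  — reduce
  I8: { [X → S S .] }  — reduce
  I9: { [X → - a .] }  — reduce

I2 contains complete items [S → .], [X → S .] — reduce-reduce conflict.

Answer: Yes — I2: [S → .] vs [X → S .]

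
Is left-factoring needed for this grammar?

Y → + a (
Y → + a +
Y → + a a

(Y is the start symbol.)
Left-factoring is needed when two productions for the same non-terminal
share a common prefix on the right-hand side.

Productions for Y:
  Y → + a (
  Y → + a +
  Y → + a a

Found common prefix '+ a' in productions for Y

Answer: Yes, Y has productions with common prefix '+ a'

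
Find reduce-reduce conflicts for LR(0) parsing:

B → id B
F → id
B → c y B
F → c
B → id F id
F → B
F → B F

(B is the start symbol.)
Yes — I4: [B → id B .] vs [F → B .]

Augment with B' → B and build the canonical LR(0) collection (I0 = CLOSURE({[B' → . B]}), then GOTO on every symbol after a dot until no new states appear). It has 13 states:
  I0: { [B → . c y B], [B → . id B], [B → . id F id], [B' → . B] }  — shift
  I1: { [B' → B .] }  — accept
  I2: { [B → c . y B] }  — shift
  I3: { [B → . c y B], [B → . id B], [B → . id F id], [B → id . B], [B → id . F id], [F → . B F], [F → . B], [F → . c], [F → . id] }  — shift
  I4: { [B → . c y B], [B → . id B], [B → . id F id], [B → id B .], [F → . B F], [F → . B], [F → . c], [F → . id], [F → B . F], [F → B .] }  — shift, 2 reduces
  I5: { [B → id F . id] }  — shift
  I6: { [B → c . y B], [F → c .] }  — shift, reduce
  I7: { [B → . c y B], [B → . id B], [B → . id F id], [B → id . B], [B → id . F id], [F → . B F], [F → . B], [F → . c], [F → . id], [F → id .] }  — shift, reduce
  I8: { [B → . c y B], [B → . id B], [B → . id F id], [B → c y . B] }  — shift
  I9: { [B → c y B .] }  — reduce
  I10: { [B → id F id .] }  — reduce
  I11: { [B → . c y B], [B → . id B], [B → . id F id], [F → . B F], [F → . B], [F → . c], [F → . id], [F → B . F], [F → B .] }  — shift, reduce
  I12: { [F → B F .] }  — reduce

I4 contains complete items [B → id B .], [F → B .] — reduce-reduce conflict.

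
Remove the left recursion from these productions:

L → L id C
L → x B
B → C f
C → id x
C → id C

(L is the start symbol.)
L → x B L'
L' → id C L'
L' → ε
B → C f
C → id x
C → id C

L is directly left-recursive. The standard transformation for
  A → A α₁ | ... | A α_m | β₁ | ... | β_n
is
  A  → β₁ A' | ... | β_n A'
  A' → α₁ A' | ... | α_m A' | ε

L → x B becomes L → x B L'
L → L id C becomes L' → id C L'
Add L' → ε

Productions for other non-terminals are unchanged:
  B → C f
  C → id x
  C → id C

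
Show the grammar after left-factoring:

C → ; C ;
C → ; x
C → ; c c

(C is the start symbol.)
Left-factoring transforms A → αβ₁ | αβ₂ into A → αA' and A' → β₁ | β₂
(α is the longest common prefix among the alternatives). Repeat until
no nonterminal has two alternatives with a common prefix.

Round 1: C has alternatives sharing prefix ';'. Introduce C': C → ; C'
  Add: C' → C ;
  Add: C' → x
  Add: C' → c c

No remaining common prefixes — done.

Resulting grammar:
C → ; C'
C' → C ;
C' → x
C' → c c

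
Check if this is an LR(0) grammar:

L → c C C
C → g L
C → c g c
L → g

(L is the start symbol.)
A grammar is LR(0) if no state in the canonical LR(0) collection has:
  - both a shift item (dot before a terminal) and a complete item (shift-reduce conflict), or
  - two or more complete items (reduce-reduce conflict; the accept item [L' → L .] counts as a complete item here).

Augment with L' → L and build the canonical LR(0) collection (I0 = CLOSURE({[L' → . L]}), then GOTO on every symbol after a dot until no new states appear). It has 11 states:
  I0: { [L → . c C C], [L → . g], [L' → . L] }  — shift
  I1: { [L' → L .] }  — accept
  I2: { [C → . c g c], [C → . g L], [L → c . C C] }  — shift
  I3: { [L → g .] }  — reduce
  I4: { [C → . c g c], [C → . g L], [L → c C . C] }  — shift
  I5: { [C → c . g c] }  — shift
  I6: { [C → g . L], [L → . c C C], [L → . g] }  — shift
  I7: { [C → g L .] }  — reduce
  I8: { [C → c g . c] }  — shift
  I9: { [C → c g c .] }  — reduce
  I10: { [L → c C C .] }  — reduce

Every state is either a pure shift/goto state or contains exactly one complete item and nothing to shift — no conflicts. The grammar is LR(0).

Answer: Yes, the grammar is LR(0)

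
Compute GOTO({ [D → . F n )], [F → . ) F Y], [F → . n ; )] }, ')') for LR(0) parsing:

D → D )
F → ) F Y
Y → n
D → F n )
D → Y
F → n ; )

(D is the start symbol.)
{ [F → ) . F Y], [F → . ) F Y], [F → . n ; )] }

GOTO(I, ')') = CLOSURE({ [A → αX.β] : [A → α.Xβ] ∈ I, X = ')' })

Items with dot before ')', with the dot advanced:
  [F → . ) F Y] → [F → ) . F Y]
Closure of the advanced items:
  [F → ) . F Y] has the dot before F: add [F → . ) F Y], [F → . n ; )]

GOTO = { [F → ) . F Y], [F → . ) F Y], [F → . n ; )] }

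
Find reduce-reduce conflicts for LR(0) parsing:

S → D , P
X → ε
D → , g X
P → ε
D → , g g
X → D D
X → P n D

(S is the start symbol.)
Augment with S' → S and build the canonical LR(0) collection (I0 = CLOSURE({[S' → . S]}), then GOTO on every symbol after a dot until no new states appear). It has 14 states:
  I0: { [D → . , g X], [D → . , g g], [S → . D , P], [S' → . S] }  — shift
  I1: { [D → , . g X], [D → , . g g] }  — shift
  I2: { [S → D . , P] }  — shift
  I3: { [S' → S .] }  — accept
  I4: { [P → .], [S → D , . P] }  — reduce
  I5: { [S → D , P .] }  — reduce
  I6: { [D → , g . X], [D → , g . g], [D → . , g X], [D → . , g g], [P → .], [X → . D D], [X → . P n D], [X → .] }  — shift, 2 reduces
  I7: { [D → . , g X], [D → . , g g], [X → D . D] }  — shift
  I8: { [X → P . n D] }  — shift
  I9: { [D → , g X .] }  — reduce
  I10: { [D → , g g .] }  — reduce
  I11: { [D → . , g X], [D → . , g g], [X → P n . D] }  — shift
  I12: { [X → P n D .] }  — reduce
  I13: { [X → D D .] }  — reduce

I6 contains complete items [P → .], [X → .] — reduce-reduce conflict.

Answer: Yes — I6: [P → .] vs [X → .]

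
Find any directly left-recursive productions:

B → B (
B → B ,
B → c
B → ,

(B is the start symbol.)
Yes, B is left-recursive

Direct left recursion occurs when N → N α for some non-terminal N (the right-hand side begins with the left-hand side itself).

B → B (: LEFT RECURSIVE (starts with B)
B → B ,: LEFT RECURSIVE (starts with B)
B → c: starts with c
B → ,: starts with ','

The grammar has direct left recursion on: B.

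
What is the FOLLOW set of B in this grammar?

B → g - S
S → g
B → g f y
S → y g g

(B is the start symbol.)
{ $ }

B is the start symbol, so $ ∈ FOLLOW(B).
B does not occur on any right-hand side.

Taking the union: FOLLOW(B) = { $ }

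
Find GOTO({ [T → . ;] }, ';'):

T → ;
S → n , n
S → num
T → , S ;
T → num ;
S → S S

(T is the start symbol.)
{ [T → ; .] }

GOTO(I, ';') = CLOSURE({ [A → αX.β] : [A → α.Xβ] ∈ I, X = ';' })

Items with dot before ';', with the dot advanced:
  [T → . ;] → [T → ; .]
Closure adds nothing (no advanced item has the dot before a non-terminal).

GOTO = { [T → ; .] }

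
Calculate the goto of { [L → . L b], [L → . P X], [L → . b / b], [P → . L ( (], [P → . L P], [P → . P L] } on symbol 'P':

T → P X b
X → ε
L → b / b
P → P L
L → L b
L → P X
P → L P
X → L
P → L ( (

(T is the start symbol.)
{ [L → . L b], [L → . P X], [L → . b / b], [L → P . X], [P → . L ( (], [P → . L P], [P → . P L], [P → P . L], [X → . L], [X → .] }

GOTO(I, 'P') = CLOSURE({ [A → αX.β] : [A → α.Xβ] ∈ I, X = 'P' })

Items with dot before 'P', with the dot advanced:
  [L → . P X] → [L → P . X]
  [P → . P L] → [P → P . L]
Closure of the advanced items:
  [L → P . X] has the dot before X: add [X → .], [X → . L]
  [P → P . L] has the dot before L: add [L → . b / b], [L → . L b], [L → . P X]
  [L → . P X] has the dot before P: add [P → . P L], [P → . L P], [P → . L ( (]

GOTO = { [L → . L b], [L → . P X], [L → . b / b], [L → P . X], [P → . L ( (], [P → . L P], [P → . P L], [P → P . L], [X → . L], [X → .] }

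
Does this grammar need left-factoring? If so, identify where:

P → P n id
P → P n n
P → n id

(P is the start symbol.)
Yes, P has productions with common prefix 'P n'

Left-factoring is needed when two productions for the same non-terminal
share a common prefix on the right-hand side.

Productions for P:
  P → P n id
  P → P n n
  P → n id

Found common prefix 'P n' in productions for P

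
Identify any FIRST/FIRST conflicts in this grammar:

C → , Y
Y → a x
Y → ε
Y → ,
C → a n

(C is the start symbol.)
No FIRST/FIRST conflicts.

Productions for C:
  C → , Y: FIRST = { ',' }
  C → a n: FIRST = { 'a' }
Productions for Y:
  Y → a x: FIRST = { 'a' }
  Y → ε: FIRST = { ε }
  Y → ,: FIRST = { ',' }

All alternatives of each non-terminal have pairwise disjoint FIRST sets.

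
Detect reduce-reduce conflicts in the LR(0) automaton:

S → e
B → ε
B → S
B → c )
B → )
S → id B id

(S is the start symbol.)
No reduce-reduce conflicts

Augment with S' → S and build the canonical LR(0) collection (I0 = CLOSURE({[S' → . S]}), then GOTO on every symbol after a dot until no new states appear). It has 10 states:
  I0: { [S → . e], [S → . id B id], [S' → . S] }  — shift
  I1: { [S' → S .] }  — accept
  I2: { [S → e .] }  — reduce
  I3: { [B → . )], [B → . S], [B → . c )], [B → .], [S → . e], [S → . id B id], [S → id . B id] }  — shift, reduce
  I4: { [B → ) .] }  — reduce
  I5: { [S → id B . id] }  — shift
  I6: { [B → S .] }  — reduce
  I7: { [B → c . )] }  — shift
  I8: { [B → c ) .] }  — reduce
  I9: { [S → id B id .] }  — reduce

No state contains more than one complete item.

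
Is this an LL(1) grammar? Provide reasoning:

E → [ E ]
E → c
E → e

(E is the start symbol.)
Yes, the grammar is LL(1).

A grammar is LL(1) if for each non-terminal N with multiple productions, the predict sets of those productions are pairwise disjoint, where PREDICT(N → α) = (FIRST(α) \ {ε}) ∪ (FOLLOW(N) if α ⇒* ε).

For E:
  PREDICT(E → '[' E ']') = { '[' }
  PREDICT(E → c) = { 'c' }
  PREDICT(E → e) = { 'e' }

All predict sets are disjoint. The grammar IS LL(1).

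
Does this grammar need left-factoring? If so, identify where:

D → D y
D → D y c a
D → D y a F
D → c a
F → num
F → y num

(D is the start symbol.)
Left-factoring is needed when two productions for the same non-terminal
share a common prefix on the right-hand side.

Productions for D:
  D → D y
  D → D y c a
  D → D y a F
  D → c a
Productions for F:
  F → num
  F → y num

Found common prefix 'D y' in productions for D

Answer: Yes, D has productions with common prefix 'D y'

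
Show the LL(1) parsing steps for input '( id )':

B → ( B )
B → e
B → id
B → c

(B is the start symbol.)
LL(1) parsing maintains a stack (initially the start symbol over $) and the input. At each step: if the stack top is a terminal, match it against the current input token; if it is a non-terminal N, replace it with the RHS of M[N, lookahead] (the unique production whose predict set contains the lookahead).

Stack is shown with the top on the left.

Stack    Input     Action
-------------------------
B $      ( id ) $  output B → ( B )
( B ) $  ( id ) $  match '('
B ) $    id ) $    output B → id
id ) $   id ) $    match 'id'
) $      ) $       match ')'
$        $         accept

The string is accepted.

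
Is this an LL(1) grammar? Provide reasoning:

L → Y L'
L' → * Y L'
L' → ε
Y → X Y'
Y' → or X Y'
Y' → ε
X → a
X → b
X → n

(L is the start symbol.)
Yes, the grammar is LL(1).

A grammar is LL(1) if for each non-terminal N with multiple productions, the predict sets of those productions are pairwise disjoint, where PREDICT(N → α) = (FIRST(α) \ {ε}) ∪ (FOLLOW(N) if α ⇒* ε).

Relevant sets:
  FOLLOW(L') = { $ }
  FOLLOW(Y') = { $, '*' }

For L':
  PREDICT(L' → '*' Y L') = { '*' }
  PREDICT(L' → ε) = { $ }
For Y':
  PREDICT(Y' → or X Y') = { 'or' }
  PREDICT(Y' → ε) = { $, '*' }
For X:
  PREDICT(X → a) = { 'a' }
  PREDICT(X → b) = { 'b' }
  PREDICT(X → n) = { 'n' }
L, Y have a single production, so nothing to check there.

All predict sets are disjoint. The grammar IS LL(1).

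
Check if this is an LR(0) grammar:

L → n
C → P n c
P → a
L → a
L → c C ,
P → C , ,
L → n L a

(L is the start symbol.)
A grammar is LR(0) if no state in the canonical LR(0) collection has:
  - both a shift item (dot before a terminal) and a complete item (shift-reduce conflict), or
  - two or more complete items (reduce-reduce conflict; the accept item [L' → L .] counts as a complete item here).

Augment with L' → L and build the canonical LR(0) collection (I0 = CLOSURE({[L' → . L]}), then GOTO on every symbol after a dot until no new states appear). It has 14 states:
  I0: { [L → . a], [L → . c C ,], [L → . n L a], [L → . n], [L' → . L] }  — shift
  I1: { [L' → L .] }  — accept
  I2: { [L → a .] }  — reduce
  I3: { [C → . P n c], [L → c . C ,], [P → . C , ,], [P → . a] }  — shift
  I4: { [L → . a], [L → . c C ,], [L → . n L a], [L → . n], [L → n . L a], [L → n .] }  — shift, reduce
  I5: { [L → n L . a] }  — shift
  I6: { [L → n L a .] }  — reduce
  I7: { [L → c C . ,], [P → C . , ,] }  — shift
  I8: { [C → P . n c] }  — shift
  I9: { [P → a .] }  — reduce
  I10: { [C → P n . c] }  — shift
  I11: { [C → P n c .] }  — reduce
  I12: { [L → c C , .], [P → C , . ,] }  — shift, reduce
  I13: { [P → C , , .] }  — reduce

Conflict in state I4:
  Shift-reduce conflict between [L → n .] and [L → . a]
So the grammar is NOT LR(0).

Answer: No. Shift-reduce conflict between [L → n .] and [L → . a]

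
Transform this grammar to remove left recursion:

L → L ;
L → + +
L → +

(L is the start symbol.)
L is directly left-recursive. The standard transformation for
  A → A α₁ | ... | A α_m | β₁ | ... | β_n
is
  A  → β₁ A' | ... | β_n A'
  A' → α₁ A' | ... | α_m A' | ε

L → + + becomes L → + + L'
L → + becomes L → + L'
L → L ; becomes L' → ; L'
Add L' → ε

Resulting grammar:
L → + + L'
L → + L'
L' → ; L'
L' → ε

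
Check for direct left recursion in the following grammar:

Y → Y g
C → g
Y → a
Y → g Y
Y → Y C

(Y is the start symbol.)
Y → Y g: LEFT RECURSIVE (starts with Y)
C → g: starts with g
Y → a: starts with a
Y → g Y: starts with g
Y → Y C: LEFT RECURSIVE (starts with Y)

The grammar has direct left recursion on: Y.

Answer: Yes, Y is left-recursive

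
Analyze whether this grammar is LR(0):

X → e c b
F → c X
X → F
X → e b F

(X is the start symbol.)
A grammar is LR(0) if no state in the canonical LR(0) collection has:
  - both a shift item (dot before a terminal) and a complete item (shift-reduce conflict), or
  - two or more complete items (reduce-reduce conflict; the accept item [X' → X .] counts as a complete item here).

Augment with X' → X and build the canonical LR(0) collection (I0 = CLOSURE({[X' → . X]}), then GOTO on every symbol after a dot until no new states appear). It has 10 states:
  I0: { [F → . c X], [X → . F], [X → . e b F], [X → . e c b], [X' → . X] }  — shift
  I1: { [X → F .] }  — reduce
  I2: { [X' → X .] }  — accept
  I3: { [F → . c X], [F → c . X], [X → . F], [X → . e b F], [X → . e c b] }  — shift
  I4: { [X → e . b F], [X → e . c b] }  — shift
  I5: { [F → . c X], [X → e b . F] }  — shift
  I6: { [X → e c . b] }  — shift
  I7: { [X → e c b .] }  — reduce
  I8: { [X → e b F .] }  — reduce
  I9: { [F → c X .] }  — reduce

Every state is either a pure shift/goto state or contains exactly one complete item and nothing to shift — no conflicts. The grammar is LR(0).

Answer: Yes, the grammar is LR(0)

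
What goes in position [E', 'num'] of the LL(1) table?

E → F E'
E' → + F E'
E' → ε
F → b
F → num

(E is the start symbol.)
To find M[E', 'num'], we find productions for E' where 'num' is in the predict set (PREDICT(N → α) = (FIRST(α) \ {ε}) ∪ (FOLLOW(N) if α ⇒* ε)).

Relevant sets:
  FOLLOW(E') = { $ }

E' → + F E': PREDICT = { '+' }
E' → ε: PREDICT = { $ }

M[E', 'num'] is empty (no production applies)

Answer: Empty (error entry)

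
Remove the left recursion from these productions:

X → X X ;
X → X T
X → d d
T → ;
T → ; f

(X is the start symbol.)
X → d d X'
X' → X ; X'
X' → T X'
X' → ε
T → ;
T → ; f

X is directly left-recursive. The standard transformation for
  A → A α₁ | ... | A α_m | β₁ | ... | β_n
is
  A  → β₁ A' | ... | β_n A'
  A' → α₁ A' | ... | α_m A' | ε

X → d d becomes X → d d X'
X → X X ; becomes X' → X ; X'
X → X T becomes X' → T X'
Add X' → ε

Productions for other non-terminals are unchanged:
  T → ;
  T → ; f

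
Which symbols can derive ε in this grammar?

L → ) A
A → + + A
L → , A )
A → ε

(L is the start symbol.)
{ 'A' }

A non-terminal is nullable if it can derive ε (the empty string): either it has an ε-production, or it has a production whose right-hand side consists entirely of nullable non-terminals.

ε-productions: A → ε
So A is immediately nullable.
No further non-terminal can be added: every production for the remaining non-terminals contains a terminal or a non-nullable non-terminal.
Nullable = { 'A' }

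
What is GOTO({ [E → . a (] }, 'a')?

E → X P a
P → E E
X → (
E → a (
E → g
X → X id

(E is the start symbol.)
GOTO(I, 'a') = CLOSURE({ [A → αX.β] : [A → α.Xβ] ∈ I, X = 'a' })

Items with dot before 'a', with the dot advanced:
  [E → . a (] → [E → a . (]
Closure adds nothing (no advanced item has the dot before a non-terminal).

GOTO = { [E → a . (] }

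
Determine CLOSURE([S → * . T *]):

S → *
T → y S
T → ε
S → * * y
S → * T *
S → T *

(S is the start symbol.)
{ [S → * . T *], [T → . y S], [T → .] }

To compute CLOSURE, for each item [A → α.Bβ] where B is a non-terminal, add [B → .γ] for all productions B → γ; repeat for the newly added items until nothing changes.

Start with: [S → * . T *]
  [S → * . T *] has the dot before T: add [T → . y S], [T → .]
No further items can be added.

CLOSURE = { [S → * . T *], [T → . y S], [T → .] }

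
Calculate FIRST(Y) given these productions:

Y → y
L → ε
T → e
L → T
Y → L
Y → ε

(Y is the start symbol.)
{ 'e', 'y', ε }

To compute FIRST(Y), examine every production with Y on the left-hand side, reading each right-hand side left to right until a non-nullable symbol is reached.

FIRST sets of the other non-terminals involved (by the same procedure, iterated to a fixed point):
  FIRST(L) = { 'e', ε }

From Y → y:
  - y is a terminal: add 'y' and stop
From Y → L:
  - L is a non-terminal: add FIRST(L) \ {ε} = { 'e' }
    L is nullable and nothing follows, so the whole right-hand side can vanish: ε ∈ FIRST(Y)
From Y → ε:
  - ε-production, so ε ∈ FIRST(Y)

Collecting: FIRST(Y) = { 'e', 'y', ε }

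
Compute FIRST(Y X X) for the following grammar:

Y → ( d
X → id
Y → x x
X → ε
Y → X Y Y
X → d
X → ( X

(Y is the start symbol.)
FIRST sets of the non-terminals involved (from the grammar, by fixed-point iteration):
  FIRST(Y) = { '(', 'd', 'id', 'x' }

To compute FIRST(Y X X), process the symbols left to right:
Symbol Y is a non-terminal. Add FIRST(Y) \ {ε} = { '(', 'd', 'id', 'x' }
Y is not nullable (ε ∉ FIRST(Y)), so stop here.
FIRST(Y X X) = { '(', 'd', 'id', 'x' }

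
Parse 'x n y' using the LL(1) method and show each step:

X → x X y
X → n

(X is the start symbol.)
Stack is shown with the top on the left.

Stack    Input    Action
------------------------
X $      x n y $  output X → x X y
x X y $  x n y $  match 'x'
X y $    n y $    output X → n
n y $    n y $    match 'n'
y $      y $      match 'y'
$        $        accept

The string is accepted.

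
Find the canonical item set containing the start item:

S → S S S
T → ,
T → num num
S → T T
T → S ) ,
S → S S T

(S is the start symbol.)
First, augment the grammar with S' → S
I₀ = CLOSURE({ [S' → . S] }):
  [S' → . S] has the dot before S: add [S → . S S S], [S → . T T], [S → . S S T]
  [S → . T T] has the dot before T: add [T → . ,], [T → . num num], [T → . S ) ,]
No further items can be added.

I₀ = { [S → . S S S], [S → . S S T], [S → . T T], [S' → . S], [T → . ,], [T → . S ) ,], [T → . num num] }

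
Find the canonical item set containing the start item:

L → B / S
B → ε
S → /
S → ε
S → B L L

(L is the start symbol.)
{ [B → .], [L → . B / S], [L' → . L] }

First, augment the grammar with L' → L
I₀ = CLOSURE({ [L' → . L] }):
  [L' → . L] has the dot before L: add [L → . B / S]
  [L → . B / S] has the dot before B: add [B → .]
No further items can be added.

I₀ = { [B → .], [L → . B / S], [L' → . L] }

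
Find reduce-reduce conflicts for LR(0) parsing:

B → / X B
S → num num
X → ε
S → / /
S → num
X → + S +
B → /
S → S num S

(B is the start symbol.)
Yes — I1: [B → / .] vs [X → .]

A reduce-reduce conflict occurs when an LR(0) state has two complete items [A → α .] and [B → β .] — both call for a reduction, and with no lookahead the parser cannot choose between them.

Augment with B' → B and build the canonical LR(0) collection (I0 = CLOSURE({[B' → . B]}), then GOTO on every symbol after a dot until no new states appear). It has 14 states:
  I0: { [B → . / X B], [B → . /], [B' → . B] }  — shift
  I1: { [B → / . X B], [B → / .], [X → . + S +], [X → .] }  — shift, 2 reduces
  I2: { [B' → B .] }  — accept
  I3: { [S → . / /], [S → . S num S], [S → . num num], [S → . num], [X → + . S +] }  — shift
  I4: { [B → . / X B], [B → . /], [B → / X . B] }  — shift
  I5: { [B → / X B .] }  — reduce
  I6: { [S → / . /] }  — shift
  I7: { [S → S . num S], [X → + S . +] }  — shift
  I8: { [S → num . num], [S → num .] }  — shift, reduce
  I9: { [S → num num .] }  — reduce
  I10: { [X → + S + .] }  — reduce
  I11: { [S → . / /], [S → . S num S], [S → . num num], [S → . num], [S → S num . S] }  — shift
  I12: { [S → S . num S], [S → S num S .] }  — shift, reduce
  I13: { [S → / / .] }  — reduce

I1 contains complete items [B → / .], [X → .] — reduce-reduce conflict.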